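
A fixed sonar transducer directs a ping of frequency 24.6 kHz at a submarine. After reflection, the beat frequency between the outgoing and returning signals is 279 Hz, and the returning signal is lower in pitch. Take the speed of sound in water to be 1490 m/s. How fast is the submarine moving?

8.5 m/s

Double Doppler shift off a moving reflector: f₂ = f₀ · (v + u)/(v − u) (u > 0 toward emitter).
Returning signal is lower, so f₂ = f₀ − Δf = 24600 − 279 = 24321 Hz.
Rearranging, u = v · (f₂ − f₀)/(f₂ + f₀) = 1490 × -279/48921 ≈ -8.5 m/s.
So the submarine is moving at 8.5 m/s away from the emitter.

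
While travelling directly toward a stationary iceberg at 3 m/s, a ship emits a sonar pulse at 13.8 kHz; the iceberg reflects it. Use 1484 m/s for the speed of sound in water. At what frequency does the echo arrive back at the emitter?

The iceberg receives the sound from a moving source: f₁ = f₀ · v/(v − v_e) = 13.8 × 1484/1481 ≈ 13.83 kHz.
On the return leg the ship is a moving observer: f₂ = f₁ · (v + v_e)/v = 13.83 × 1487/1484 ≈ 13.86 kHz.

13.86 kHz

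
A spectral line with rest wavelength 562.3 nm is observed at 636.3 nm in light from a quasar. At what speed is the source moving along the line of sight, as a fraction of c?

λ'/λ₀ = 1.1316 > 1 (redshift), so the source is receding.
λ'/λ₀ = √((1 + β)/(1 − β)) for a receding source ⇒ β = (r² − 1)/(r² + 1) with r = λ'/λ₀.
β = (1.2805 − 1)/(1.2805 + 1) ≈ 0.123.

0.123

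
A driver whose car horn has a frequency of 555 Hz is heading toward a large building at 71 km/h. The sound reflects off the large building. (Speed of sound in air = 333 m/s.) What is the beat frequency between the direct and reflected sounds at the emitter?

71 km/h = 19.72 m/s.
The large building receives the sound from a moving source: f₁ = f₀ · v/(v − v_e) = 555 × 333/313.28 ≈ 589.9 Hz.
On the return leg the driver is a moving observer: f₂ = f₁ · (v + v_e)/v = 589.9 × 352.72/333 ≈ 624.9 Hz.
Equivalently f₂ = f₀ · (v + v_e)/(v − v_e).
Beat against the emitted tone: |f₂ − f₀| = 2v_e·f₀/(v − v_e) = 2 × 19.72 × 555/313.28 ≈ 70 Hz.

70 Hz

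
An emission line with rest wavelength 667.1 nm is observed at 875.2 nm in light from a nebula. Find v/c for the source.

λ'/λ₀ = 1.3119 > 1 (redshift), so the source is receding.
λ'/λ₀ = √((1 + β)/(1 − β)) for a receding source ⇒ β = (r² − 1)/(r² + 1) with r = λ'/λ₀.
β = (1.7212 − 1)/(1.7212 + 1) ≈ 0.265.

0.265c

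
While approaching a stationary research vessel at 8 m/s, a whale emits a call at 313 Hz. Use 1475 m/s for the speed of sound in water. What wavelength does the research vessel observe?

Only the source moves, toward the listener, so f' = f · v/(v − v_s).
f' = 313 × 1475/(1475 − 8) ≈ 315 Hz.
λ' = v/f' = 1475/314.707 ≈ 4.69 m.

4.69 m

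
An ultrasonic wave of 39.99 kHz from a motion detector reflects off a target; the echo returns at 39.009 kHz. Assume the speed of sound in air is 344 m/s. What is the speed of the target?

Double Doppler shift off a moving reflector: f₂ = f₀ · (v + u)/(v − u) (u > 0 toward emitter).
Rearranging, u = v · (f₂ − f₀)/(f₂ + f₀) = 344 × -0.981/78.999 ≈ -4.3 m/s.
So the target is moving at 4.3 m/s away from the emitter.

4.3 m/s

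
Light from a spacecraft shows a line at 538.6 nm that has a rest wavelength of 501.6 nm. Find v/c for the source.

λ'/λ₀ = 1.0738 > 1 (redshift), so the source is receding.
λ'/λ₀ = √((1 + β)/(1 − β)) for a receding source ⇒ β = (r² − 1)/(r² + 1) with r = λ'/λ₀.
β = (1.1530 − 1)/(1.1530 + 1) ≈ 0.071.

0.071c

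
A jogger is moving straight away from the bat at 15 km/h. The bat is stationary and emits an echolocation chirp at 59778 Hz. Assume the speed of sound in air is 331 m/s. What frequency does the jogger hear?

15 km/h = 4.167 m/s.
Only the observer moves, away from the source, so f' = f · (v − v_o)/v.
f' = 59778 × (331 − 4.167)/331 = 59778 × 326.83/331 ≈ 59026 Hz.

59026 Hz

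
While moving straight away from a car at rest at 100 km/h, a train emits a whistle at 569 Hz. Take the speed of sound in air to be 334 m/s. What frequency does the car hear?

525 Hz

100 km/h = 27.78 m/s.
With the source moving away from a stationary observer, f' = f · v/(v + v_s).
f' = 569 × 334/(334 + 27.78) = 569 × 334/361.8 ≈ 525 Hz.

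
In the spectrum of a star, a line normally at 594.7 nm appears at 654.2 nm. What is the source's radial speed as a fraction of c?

λ'/λ₀ = 1.1001 > 1 (redshift), so the source is receding.
λ'/λ₀ = √((1 + β)/(1 − β)) for a receding source ⇒ β = (r² − 1)/(r² + 1) with r = λ'/λ₀.
β = (1.2101 − 1)/(1.2101 + 1) ≈ 0.095.

0.095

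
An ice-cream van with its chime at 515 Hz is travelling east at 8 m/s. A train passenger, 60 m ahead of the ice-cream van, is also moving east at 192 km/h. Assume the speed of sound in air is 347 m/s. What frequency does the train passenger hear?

446 Hz

192 km/h = 53.33 m/s.
The train passenger is ahead, so the ice-cream van is moving toward it while the train passenger is moving away from the ice-cream van.
Both move, so f' = f · (v − v_o)/(v − v_s).
f' = 515 × (347 − 53.33)/(347 − 8) = 515 × 293.67/339 ≈ 446 Hz.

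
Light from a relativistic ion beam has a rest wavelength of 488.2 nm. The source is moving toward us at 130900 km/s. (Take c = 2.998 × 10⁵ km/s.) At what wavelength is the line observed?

305.7 nm

β = v/c = 130900/299800 = 0.4366.
Relativistic Doppler for wavelength: λ' = λ₀ · √((1 − β)/(1 + β)).
λ' = 488.2 × √(0.5634/1.4366) = 488.2 × 0.62622 ≈ 305.7 nm.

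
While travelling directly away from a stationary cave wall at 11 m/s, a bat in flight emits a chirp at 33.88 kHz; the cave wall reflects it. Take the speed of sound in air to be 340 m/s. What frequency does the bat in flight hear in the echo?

31.8 kHz

The cave wall receives the sound from a moving source: f₁ = f₀ · v/(v + v_e) = 33.88 × 340/351 ≈ 32.8 kHz.
On the return leg the bat in flight is a moving observer: f₂ = f₁ · (v − v_e)/v = 32.8 × 329/340 ≈ 31.8 kHz.
Equivalently f₂ = f₀ · (v − v_e)/(v + v_e).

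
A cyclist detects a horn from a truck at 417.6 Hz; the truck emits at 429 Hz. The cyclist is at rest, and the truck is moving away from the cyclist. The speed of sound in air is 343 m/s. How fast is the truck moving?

f' = f · v/(v + v_s) ⇒ v_s = v · |1 − f/f'|.
v_s = 343 × |1 − 429/417.6| = 343 × 0.0273 ≈ 9.4 m/s.

9.4 m/s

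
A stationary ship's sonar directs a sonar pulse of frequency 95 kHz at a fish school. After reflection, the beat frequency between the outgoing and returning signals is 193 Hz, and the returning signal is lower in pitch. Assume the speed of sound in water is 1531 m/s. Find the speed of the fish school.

Double Doppler shift off a moving reflector: f₂ = f₀ · (v + u)/(v − u) (u > 0 toward emitter).
Returning signal is lower, so f₂ = f₀ − Δf = 95000 − 193 = 94807 Hz.
Rearranging, u = v · (f₂ − f₀)/(f₂ + f₀) = 1531 × -193/189807 ≈ -1.56 m/s.
So the fish school is moving at 1.56 m/s away from the emitter.

1.56 m/s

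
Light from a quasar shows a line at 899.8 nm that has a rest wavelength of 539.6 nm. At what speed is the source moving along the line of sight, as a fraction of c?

λ'/λ₀ = 1.6675 > 1 (redshift), so the source is receding.
λ'/λ₀ = √((1 + β)/(1 − β)) for a receding source ⇒ β = (r² − 1)/(r² + 1) with r = λ'/λ₀.
β = (2.7807 − 1)/(2.7807 + 1) ≈ 0.471.

0.471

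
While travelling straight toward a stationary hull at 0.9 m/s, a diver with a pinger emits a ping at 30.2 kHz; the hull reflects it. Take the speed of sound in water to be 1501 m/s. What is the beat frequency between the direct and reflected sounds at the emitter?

The hull receives the sound from a moving source: f₁ = f₀ · v/(v − v_e) = 30.2 × 1501/1500.1 ≈ 30.2181 kHz.
On the return leg the diver with a pinger is a moving observer: f₂ = f₁ · (v + v_e)/v = 30.2181 × 1501.9/1501 ≈ 30.2362 kHz.
Equivalently f₂ = f₀ · (v + v_e)/(v − v_e).
Beat against the emitted tone (with f₀ = 30200 Hz): |f₂ − f₀| = 2v_e·f₀/(v − v_e) = 2 × 0.9 × 30200/1500.1 ≈ 36.2 Hz.

36.2 Hz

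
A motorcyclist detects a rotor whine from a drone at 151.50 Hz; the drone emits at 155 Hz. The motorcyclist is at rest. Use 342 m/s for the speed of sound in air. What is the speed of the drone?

f' < f, so the drone is receding.
f' = f · v/(v + v_s) ⇒ v_s = v · |1 − f/f'|.
v_s = 342 × |1 − 155/151.50| = 342 × 0.0231 ≈ 7.9 m/s.

7.9 m/s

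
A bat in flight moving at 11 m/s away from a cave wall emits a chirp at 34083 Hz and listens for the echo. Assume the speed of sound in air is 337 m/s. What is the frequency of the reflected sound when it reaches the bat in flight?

The cave wall receives the sound from a moving source: f₁ = f₀ · v/(v + v_e) = 34083 × 337/348 ≈ 33006 Hz.
On the return leg the bat in flight is a moving observer: f₂ = f₁ · (v − v_e)/v = 33006 × 326/337 ≈ 31928 Hz.

31928 Hz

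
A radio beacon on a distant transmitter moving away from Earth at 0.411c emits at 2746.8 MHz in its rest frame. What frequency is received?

Relativistic Doppler for frequency: f' = f₀ · √((1 − β)/(1 + β)).
f' = 2746.8 × √(0.5890/1.4110) = 2746.8 × 0.64609 ≈ 1774.7 MHz.

1774.7 MHz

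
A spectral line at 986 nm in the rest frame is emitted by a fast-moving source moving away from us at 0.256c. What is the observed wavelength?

Relativistic Doppler for wavelength: λ' = λ₀ · √((1 + β)/(1 − β)).
λ' = 986 × √(1.2560/0.7440) = 986 × 1.29930 ≈ 1281.1 nm.

1281.1 nm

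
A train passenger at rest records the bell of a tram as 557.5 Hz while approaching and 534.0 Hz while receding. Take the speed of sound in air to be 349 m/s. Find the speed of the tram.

f₁/f₂ = (v + v_s)/(v − v_s), so v_s = v · (f₁ − f₂)/(f₁ + f₂).
v_s = 349 × (557.5 − 534.0)/(557.5 + 534.0) = 349 × 23.5/1091.5 ≈ 7.5 m/s.

7.5 m/s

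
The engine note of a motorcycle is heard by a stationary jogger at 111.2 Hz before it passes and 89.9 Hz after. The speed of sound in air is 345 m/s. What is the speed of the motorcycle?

37 m/s

f₁/f₂ = (v + v_s)/(v − v_s), so v_s = v · (f₁ − f₂)/(f₁ + f₂).
v_s = 345 × (111.2 − 89.9)/(111.2 + 89.9) = 345 × 21.3/201.1 ≈ 37 m/s.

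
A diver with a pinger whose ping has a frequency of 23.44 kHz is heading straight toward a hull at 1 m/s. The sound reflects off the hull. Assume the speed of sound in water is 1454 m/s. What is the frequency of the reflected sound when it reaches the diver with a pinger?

23.5 kHz

The hull receives the sound from a moving source: f₁ = f₀ · v/(v − v_e) = 23.44 × 1454/1453 ≈ 23.5 kHz.
On the return leg the diver with a pinger is a moving observer: f₂ = f₁ · (v + v_e)/v = 23.5 × 1455/1454 ≈ 23.5 kHz.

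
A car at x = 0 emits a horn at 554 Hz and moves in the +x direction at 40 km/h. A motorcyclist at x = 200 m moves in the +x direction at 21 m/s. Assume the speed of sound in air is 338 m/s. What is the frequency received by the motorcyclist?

40 km/h = 11.11 m/s.
The observer lies on the +x side, so the source is heading toward the observer and the observer is heading away from the source.
General Doppler shift: f' = f · (v − v_o)/(v − v_s).
f' = 554 × (338 − 21)/(338 − 11.11) = 554 × 317/326.89 ≈ 537 Hz.

537 Hz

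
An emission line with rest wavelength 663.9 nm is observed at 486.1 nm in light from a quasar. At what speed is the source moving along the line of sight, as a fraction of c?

λ'/λ₀ = 0.7322 < 1 (blueshift), so the source is approaching.
λ'/λ₀ = √((1 − β)/(1 + β)) for an approaching source ⇒ β = (1 − r²)/(1 + r²) with r = λ'/λ₀.
β = (1 − 0.5361)/(1 + 0.5361) ≈ 0.302.

0.302c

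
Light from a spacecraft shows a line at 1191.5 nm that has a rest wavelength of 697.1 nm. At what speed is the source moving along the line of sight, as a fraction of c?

0.490

λ'/λ₀ = 1.7092 > 1 (redshift), so the source is receding.
λ'/λ₀ = √((1 + β)/(1 − β)) for a receding source ⇒ β = (r² − 1)/(r² + 1) with r = λ'/λ₀.
β = (2.9214 − 1)/(2.9214 + 1) ≈ 0.490.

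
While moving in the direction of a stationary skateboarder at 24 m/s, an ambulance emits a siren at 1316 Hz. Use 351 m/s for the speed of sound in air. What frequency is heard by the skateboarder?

With the source moving toward a stationary observer, f' = f · v/(v − v_s).
f' = 1316 × 351/(351 − 24) = 1316 × 351/327 ≈ 1413 Hz.

1413 Hz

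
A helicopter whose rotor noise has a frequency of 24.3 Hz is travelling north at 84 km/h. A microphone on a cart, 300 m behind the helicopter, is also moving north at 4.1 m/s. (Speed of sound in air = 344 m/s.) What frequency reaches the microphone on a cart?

23.0 Hz

84 km/h = 23.33 m/s.
The microphone on a cart is behind, so the helicopter is moving away from it while the microphone on a cart is moving toward the helicopter.
General Doppler shift: f' = f · (v + v_o)/(v + v_s).
f' = 24.3 × (344 + 4.1)/(344 + 23.33) = 24.3 × 348.1/367.33 ≈ 23.0 Hz.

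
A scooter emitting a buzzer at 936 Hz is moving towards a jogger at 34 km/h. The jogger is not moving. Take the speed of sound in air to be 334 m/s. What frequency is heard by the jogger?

963 Hz

34 km/h = 9.444 m/s.
Only the source moves, toward the listener, so f' = f · v/(v − v_s).
f' = 936 × 334/(334 − 9.444) = 936 × 334/324.6 ≈ 963 Hz.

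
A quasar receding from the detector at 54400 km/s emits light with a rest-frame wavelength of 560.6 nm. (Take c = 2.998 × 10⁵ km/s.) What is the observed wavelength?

673.5 nm

β = v/c = 54400/299800 = 0.1815.
Relativistic Doppler for wavelength: λ' = λ₀ · √((1 + β)/(1 − β)).
λ' = 560.6 × √(1.1815/0.8185) = 560.6 × 1.20140 ≈ 673.5 nm.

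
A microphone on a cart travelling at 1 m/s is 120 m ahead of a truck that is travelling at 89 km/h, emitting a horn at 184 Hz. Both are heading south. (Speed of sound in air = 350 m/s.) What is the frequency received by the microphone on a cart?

89 km/h = 24.72 m/s.
The microphone on a cart is ahead, so the truck is moving toward it while the microphone on a cart is moving away from the truck.
General Doppler shift: f' = f · (v − v_o)/(v − v_s).
f' = 184 × (350 − 1)/(350 − 24.72) = 184 × 349/325.28 ≈ 197 Hz.

197 Hz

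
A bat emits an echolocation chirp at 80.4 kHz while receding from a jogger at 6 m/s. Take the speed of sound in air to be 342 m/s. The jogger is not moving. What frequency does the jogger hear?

79.0 kHz

With the source moving away from a stationary observer, f' = f · v/(v + v_s).
f' = 80.4 × 342/(342 + 6) = 80.4 × 342/348 ≈ 79.0 kHz.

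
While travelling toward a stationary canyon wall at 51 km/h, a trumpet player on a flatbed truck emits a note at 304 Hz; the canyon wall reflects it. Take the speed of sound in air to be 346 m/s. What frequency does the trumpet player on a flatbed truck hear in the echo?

330 Hz

51 km/h = 14.17 m/s.
The canyon wall receives the sound from a moving source: f₁ = f₀ · v/(v − v_e) = 304 × 346/331.83 ≈ 317 Hz.
On the return leg the trumpet player on a flatbed truck is a moving observer: f₂ = f₁ · (v + v_e)/v = 317 × 360.17/346 ≈ 330 Hz.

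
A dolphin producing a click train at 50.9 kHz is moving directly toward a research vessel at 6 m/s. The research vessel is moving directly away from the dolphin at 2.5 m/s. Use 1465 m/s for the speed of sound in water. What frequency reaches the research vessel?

51.0 kHz

Both move, so f' = f · (v − v_o)/(v − v_s).
f' = 50.9 × (1465 − 2.5)/(1465 − 6) = 50.9 × 1462.5/1459 ≈ 51.0 kHz.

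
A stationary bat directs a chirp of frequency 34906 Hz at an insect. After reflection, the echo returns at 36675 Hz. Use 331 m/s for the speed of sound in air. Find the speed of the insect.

8.2 m/s

Double Doppler shift off a moving reflector: f₂ = f₀ · (v + u)/(v − u) (u > 0 toward emitter).
Rearranging, u = v · (f₂ − f₀)/(f₂ + f₀) = 331 × 1769/71581 ≈ 8.2 m/s.
So the insect is moving at 8.2 m/s toward the emitter.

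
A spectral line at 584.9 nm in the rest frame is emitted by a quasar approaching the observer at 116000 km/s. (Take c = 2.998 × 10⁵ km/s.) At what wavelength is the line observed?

388.9 nm

β = v/c = 116000/299800 = 0.3869.
Relativistic Doppler for wavelength: λ' = λ₀ · √((1 − β)/(1 + β)).
λ' = 584.9 × √(0.6131/1.3869) = 584.9 × 0.66486 ≈ 388.9 nm.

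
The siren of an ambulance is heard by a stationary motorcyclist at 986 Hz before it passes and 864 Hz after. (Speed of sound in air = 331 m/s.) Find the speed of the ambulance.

21.8 m/s

f₁/f₂ = (v + v_s)/(v − v_s), so v_s = v · (f₁ − f₂)/(f₁ + f₂).
v_s = 331 × (986 − 864)/(986 + 864) = 331 × 122/1850 ≈ 21.8 m/s.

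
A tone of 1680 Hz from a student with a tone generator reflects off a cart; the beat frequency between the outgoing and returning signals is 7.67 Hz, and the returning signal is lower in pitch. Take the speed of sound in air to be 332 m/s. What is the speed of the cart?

0.76 m/s

Double Doppler shift off a moving reflector: f₂ = f₀ · (v + u)/(v − u) (u > 0 toward emitter).
Returning signal is lower, so f₂ = f₀ − Δf = 1680 − 7.67 = 1672.33 Hz.
Rearranging, u = v · (f₂ − f₀)/(f₂ + f₀) = 332 × -7.67/3352.33 ≈ -0.76 m/s.
So the cart is moving at 0.76 m/s away from the emitter.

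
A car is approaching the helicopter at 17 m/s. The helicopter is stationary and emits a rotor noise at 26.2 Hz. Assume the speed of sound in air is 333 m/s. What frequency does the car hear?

Only the observer moves, toward the source, so f' = f · (v + v_o)/v.
f' = 26.2 × (333 + 17)/333 = 26.2 × 350/333 ≈ 27.5 Hz.

27.5 Hz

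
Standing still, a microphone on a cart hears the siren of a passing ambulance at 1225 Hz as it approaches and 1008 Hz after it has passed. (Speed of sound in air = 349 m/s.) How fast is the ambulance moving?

f₁/f₂ = (v + v_s)/(v − v_s), so v_s = v · (f₁ − f₂)/(f₁ + f₂).
v_s = 349 × (1225 − 1008)/(1225 + 1008) = 349 × 217/2233 ≈ 34 m/s.

34 m/s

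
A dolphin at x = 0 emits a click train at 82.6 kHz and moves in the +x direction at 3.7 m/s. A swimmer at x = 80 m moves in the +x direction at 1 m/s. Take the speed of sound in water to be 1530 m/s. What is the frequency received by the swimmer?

The observer lies on the +x side, so the source is heading toward the observer and the observer is heading away from the source.
Both move, so f' = f · (v − v_o)/(v − v_s).
f' = 82.6 × (1530 − 1)/(1530 − 3.7) = 82.6 × 1529/1526.3 ≈ 82.7 kHz.

82.7 kHz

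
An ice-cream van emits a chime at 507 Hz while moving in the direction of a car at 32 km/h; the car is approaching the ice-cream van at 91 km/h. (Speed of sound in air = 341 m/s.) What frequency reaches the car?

32 km/h = 8.889 m/s; 91 km/h = 25.28 m/s.
Both move, so f' = f · (v + v_o)/(v − v_s).
f' = 507 × (341 + 25.28)/(341 − 8.889) = 507 × 366.28/332.11 ≈ 559 Hz.

559 Hz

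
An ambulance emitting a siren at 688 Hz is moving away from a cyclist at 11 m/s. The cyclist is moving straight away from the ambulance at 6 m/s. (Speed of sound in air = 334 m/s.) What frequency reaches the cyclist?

654 Hz

General Doppler shift: f' = f · (v − v_o)/(v + v_s).
f' = 688 × (334 − 6)/(334 + 11) = 688 × 328/345 ≈ 654 Hz.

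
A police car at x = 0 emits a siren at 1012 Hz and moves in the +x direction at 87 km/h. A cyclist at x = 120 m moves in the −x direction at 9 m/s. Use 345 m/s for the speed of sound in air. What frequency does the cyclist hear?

87 km/h = 24.17 m/s.
The observer lies on the +x side, so the source is heading toward the observer and the observer is heading toward the source.
General Doppler shift: f' = f · (v + v_o)/(v − v_s).
f' = 1012 × (345 + 9)/(345 − 24.17) = 1012 × 354/320.83 ≈ 1117 Hz.

1117 Hz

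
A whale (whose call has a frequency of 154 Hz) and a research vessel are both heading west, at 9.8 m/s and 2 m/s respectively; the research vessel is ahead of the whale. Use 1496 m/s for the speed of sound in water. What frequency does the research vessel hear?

155 Hz

The research vessel is ahead, so the whale is moving toward it while the research vessel is moving away from the whale.
Both move, so f' = f · (v − v_o)/(v − v_s).
f' = 154 × (1496 − 2)/(1496 − 9.8) = 154 × 1494/1486.2 ≈ 155 Hz.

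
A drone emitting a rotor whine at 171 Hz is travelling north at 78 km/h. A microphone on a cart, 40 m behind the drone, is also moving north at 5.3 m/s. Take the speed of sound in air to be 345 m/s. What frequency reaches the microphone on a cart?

163 Hz

78 km/h = 21.67 m/s.
The microphone on a cart is behind, so the drone is moving away from it while the microphone on a cart is moving toward the drone.
General Doppler shift: f' = f · (v + v_o)/(v + v_s).
f' = 171 × (345 + 5.3)/(345 + 21.67) = 171 × 350.3/366.67 ≈ 163 Hz.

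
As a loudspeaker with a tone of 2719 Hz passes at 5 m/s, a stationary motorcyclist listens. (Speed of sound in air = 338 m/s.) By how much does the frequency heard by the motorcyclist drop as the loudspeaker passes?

Approaching: f₁ = f · v/(v − v_s) = 2719 × 338/333 ≈ 2759.8 Hz.
Receding: f₂ = f · v/(v + v_s) = 2719 × 338/343 ≈ 2679.4 Hz.
Drop: f₁ − f₂ = 2f·v·v_s/(v² − v_s²) = 2 × 2719 × 338 × 5/(338² − 5²) ≈ 80.5 Hz.

80.5 Hz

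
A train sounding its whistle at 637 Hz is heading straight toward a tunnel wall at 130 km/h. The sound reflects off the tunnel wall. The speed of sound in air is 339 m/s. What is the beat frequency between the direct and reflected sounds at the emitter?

152 Hz

130 km/h = 36.11 m/s.
The tunnel wall receives the sound from a moving source: f₁ = f₀ · v/(v − v_e) = 637 × 339/302.89 ≈ 712.9 Hz.
On the return leg the train is a moving observer: f₂ = f₁ · (v + v_e)/v = 712.9 × 375.11/339 ≈ 788.9 Hz.
Beat against the emitted tone: |f₂ − f₀| = 2v_e·f₀/(v − v_e) = 2 × 36.11 × 637/302.89 ≈ 152 Hz.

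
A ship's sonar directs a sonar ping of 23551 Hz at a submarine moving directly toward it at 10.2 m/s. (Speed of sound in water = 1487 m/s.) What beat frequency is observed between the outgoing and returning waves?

The submarine first receives the wave as a moving observer: f₁ = f₀ · (v + u)/v = 23551 × (1487 + 10.2)/1487 ≈ 23713 Hz.
On reflection it acts as a source moving toward the stationary detector: f₂ = f₁ · v/(v − u) = 23713 × 1487/1476.8 ≈ 23876 Hz.
Equivalently f₂ = f₀ · (v + u)/(v − u).
Beat frequency: |f₂ − f₀| = 2u·f₀/(v − u) = 2 × 10.2 × 23551/1476.8 ≈ 325 Hz.

325 Hz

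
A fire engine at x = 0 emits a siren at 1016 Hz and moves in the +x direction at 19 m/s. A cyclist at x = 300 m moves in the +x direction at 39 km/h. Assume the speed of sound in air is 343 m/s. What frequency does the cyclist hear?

1042 Hz

39 km/h = 10.83 m/s.
The observer lies on the +x side, so the source is heading toward the observer and the observer is heading away from the source.
Both move, so f' = f · (v − v_o)/(v − v_s).
f' = 1016 × (343 − 10.83)/(343 − 19) = 1016 × 332.17/324 ≈ 1042 Hz.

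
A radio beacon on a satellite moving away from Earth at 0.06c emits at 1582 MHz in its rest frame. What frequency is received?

Relativistic Doppler for frequency: f' = f₀ · √((1 − β)/(1 + β)).
f' = 1582 × √(0.9400/1.0600) = 1582 × 0.94170 ≈ 1489.8 MHz.

1489.8 MHz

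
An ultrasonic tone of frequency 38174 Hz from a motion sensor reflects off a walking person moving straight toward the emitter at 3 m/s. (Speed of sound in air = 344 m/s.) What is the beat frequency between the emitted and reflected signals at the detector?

672 Hz

At the walking person (a moving observer), f₁ = f₀ · (v + u)/v = 38174 × 347/344 ≈ 38507 Hz.
The reflection then acts as a moving source: f₂ = f₁ · v/(v − u) ≈ 38846 Hz.
Beat frequency: |f₂ − f₀| = 2u·f₀/(v − u) = 2 × 3 × 38174/341 ≈ 672 Hz.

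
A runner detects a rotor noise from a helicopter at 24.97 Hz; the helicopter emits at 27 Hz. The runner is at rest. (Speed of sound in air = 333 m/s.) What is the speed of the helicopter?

27 m/s

f' < f, so the helicopter is receding.
f' = f · v/(v + v_s) ⇒ v_s = v · |1 − f/f'|.
v_s = 333 × |1 − 27/24.97| = 333 × 0.0813 ≈ 27 m/s.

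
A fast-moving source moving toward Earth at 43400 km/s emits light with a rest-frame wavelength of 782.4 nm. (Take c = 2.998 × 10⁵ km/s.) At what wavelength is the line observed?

β = v/c = 43400/299800 = 0.1448.
Relativistic Doppler for wavelength: λ' = λ₀ · √((1 − β)/(1 + β)).
λ' = 782.4 × √(0.8552/1.1448) = 782.4 × 0.86434 ≈ 676.3 nm.

676.3 nm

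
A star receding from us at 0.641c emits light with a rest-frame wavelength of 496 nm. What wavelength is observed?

1060.4 nm

Relativistic Doppler for wavelength: λ' = λ₀ · √((1 + β)/(1 − β)).
λ' = 496 × √(1.6410/0.3590) = 496 × 2.13800 ≈ 1060.4 nm.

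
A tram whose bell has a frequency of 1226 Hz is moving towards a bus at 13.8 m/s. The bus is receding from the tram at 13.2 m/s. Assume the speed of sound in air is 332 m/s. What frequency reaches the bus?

1228 Hz

With source approaching and observer receding, f' = f · (v − v_o)/(v − v_s).
f' = 1226 × (332 − 13.2)/(332 − 13.8) = 1226 × 318.8/318.2 ≈ 1228 Hz.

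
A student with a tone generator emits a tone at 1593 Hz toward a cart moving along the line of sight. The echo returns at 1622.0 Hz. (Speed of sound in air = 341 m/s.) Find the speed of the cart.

3.1 m/s

Double Doppler shift off a moving reflector: f₂ = f₀ · (v + u)/(v − u) (u > 0 toward emitter).
Rearranging, u = v · (f₂ − f₀)/(f₂ + f₀) = 341 × 29.0/3215.0 ≈ 3.1 m/s.
So the cart is moving at 3.1 m/s toward the emitter.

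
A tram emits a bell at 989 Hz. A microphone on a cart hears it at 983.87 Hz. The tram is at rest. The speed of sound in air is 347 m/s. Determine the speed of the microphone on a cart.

f' < f, so the microphone on a cart is receding.
f' = f · (v − v_o)/v ⇒ v_o = v · |f'/f − 1|.
v_o = 347 × |983.87/989 − 1| = 347 × 0.005187 ≈ 1.80 m/s.

1.80 m/s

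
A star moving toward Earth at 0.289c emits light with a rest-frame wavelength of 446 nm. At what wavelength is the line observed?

331.2 nm

Relativistic Doppler for wavelength: λ' = λ₀ · √((1 − β)/(1 + β)).
λ' = 446 × √(0.7110/1.2890) = 446 × 0.74269 ≈ 331.2 nm.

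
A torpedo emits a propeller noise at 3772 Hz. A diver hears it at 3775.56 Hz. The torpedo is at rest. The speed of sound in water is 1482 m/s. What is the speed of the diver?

1.40 m/s

f' > f, so the diver is approaching.
f' = f · (v + v_o)/v ⇒ v_o = v · |f'/f − 1|.
v_o = 1482 × |3775.56/3772 − 1| = 1482 × 0.0009438 ≈ 1.40 m/s.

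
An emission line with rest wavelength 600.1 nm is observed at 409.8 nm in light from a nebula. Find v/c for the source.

λ'/λ₀ = 0.6829 < 1 (blueshift), so the source is approaching.
λ'/λ₀ = √((1 − β)/(1 + β)) for an approaching source ⇒ β = (1 − r²)/(1 + r²) with r = λ'/λ₀.
β = (1 − 0.4663)/(1 + 0.4663) ≈ 0.364.

0.364c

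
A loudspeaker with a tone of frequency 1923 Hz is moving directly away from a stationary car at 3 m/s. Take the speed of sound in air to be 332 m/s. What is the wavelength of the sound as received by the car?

With the source moving away from a stationary observer, f' = f · v/(v + v_s).
f' = 1923 × 332/(332 + 3) ≈ 1906 Hz.
λ' = v/f' = 332/1905.78 ≈ 17.4 cm.

17.4 cm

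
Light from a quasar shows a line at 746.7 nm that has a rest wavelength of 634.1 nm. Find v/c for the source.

0.162c

λ'/λ₀ = 1.1776 > 1 (redshift), so the source is receding.
λ'/λ₀ = √((1 + β)/(1 − β)) for a receding source ⇒ β = (r² − 1)/(r² + 1) with r = λ'/λ₀.
β = (1.3867 − 1)/(1.3867 + 1) ≈ 0.162.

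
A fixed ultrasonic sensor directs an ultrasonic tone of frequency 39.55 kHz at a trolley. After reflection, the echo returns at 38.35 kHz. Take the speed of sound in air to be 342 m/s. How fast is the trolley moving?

5.3 m/s

Double Doppler shift off a moving reflector: f₂ = f₀ · (v + u)/(v − u) (u > 0 toward emitter).
Rearranging, u = v · (f₂ − f₀)/(f₂ + f₀) = 342 × -1.20/77.90 ≈ -5.3 m/s.
So the trolley is moving at 5.3 m/s away from the emitter.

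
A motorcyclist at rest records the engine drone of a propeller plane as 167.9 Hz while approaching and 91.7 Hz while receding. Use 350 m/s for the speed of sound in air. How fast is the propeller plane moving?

f₁/f₂ = (v + v_s)/(v − v_s), so v_s = v · (f₁ − f₂)/(f₁ + f₂).
v_s = 350 × (167.9 − 91.7)/(167.9 + 91.7) = 350 × 76.2/259.6 ≈ 103 m/s.

103 m/s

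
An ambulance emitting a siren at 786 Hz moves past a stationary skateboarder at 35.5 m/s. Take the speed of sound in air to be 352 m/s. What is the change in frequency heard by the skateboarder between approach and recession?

Approaching: f₁ = f · v/(v − v_s) = 786 × 352/316.5 ≈ 874 Hz.
Receding: f₂ = f · v/(v + v_s) = 786 × 352/387.5 ≈ 714 Hz.
Drop: f₁ − f₂ = 2f·v·v_s/(v² − v_s²) = 2 × 786 × 352 × 35.5/(352² − 35.5²) ≈ 160 Hz.

160 Hz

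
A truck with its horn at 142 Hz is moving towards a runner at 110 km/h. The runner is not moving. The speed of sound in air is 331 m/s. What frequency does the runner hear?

156 Hz

110 km/h = 30.56 m/s.
With the source moving toward a stationary observer, f' = f · v/(v − v_s).
f' = 142 × 331/(331 − 30.56) = 142 × 331/300.4 ≈ 156 Hz.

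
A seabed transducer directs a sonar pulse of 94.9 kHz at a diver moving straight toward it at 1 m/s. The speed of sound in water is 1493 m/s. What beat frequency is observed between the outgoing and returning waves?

At the diver (a moving observer), f₁ = f₀ · (v + u)/v = 94.9 × 1494/1493 ≈ 94.9636 kHz.
On reflection it acts as a source moving toward the stationary detector: f₂ = f₁ · v/(v − u) = 94.9636 × 1493/1492 ≈ 95.0272 kHz.
Beat frequency (with f₀ = 94900 Hz): |f₂ − f₀| = 2u·f₀/(v − u) = 2 × 1 × 94900/1492 ≈ 127 Hz.

127 Hz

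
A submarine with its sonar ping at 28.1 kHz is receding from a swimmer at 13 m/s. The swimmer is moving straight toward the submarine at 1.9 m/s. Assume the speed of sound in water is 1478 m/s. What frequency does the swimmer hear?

With source receding and observer approaching, f' = f · (v + v_o)/(v + v_s).
f' = 28.1 × (1478 + 1.9)/(1478 + 13) = 28.1 × 1479.9/1491 ≈ 27.9 kHz.

27.9 kHz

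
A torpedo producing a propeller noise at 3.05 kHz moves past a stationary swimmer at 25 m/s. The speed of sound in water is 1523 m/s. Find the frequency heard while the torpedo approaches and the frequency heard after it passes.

Approaching: f₁ = f · v/(v − v_s) = 3.05 × 1523/1498 ≈ 3.10 kHz.
Receding: f₂ = f · v/(v + v_s) = 3.05 × 1523/1548 ≈ 3.00 kHz.

3.10 kHz approaching; 3.00 kHz receding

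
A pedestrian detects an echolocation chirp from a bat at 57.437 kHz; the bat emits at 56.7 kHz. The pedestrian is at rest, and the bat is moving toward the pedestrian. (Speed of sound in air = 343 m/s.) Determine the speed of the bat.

f' = f · v/(v − v_s) ⇒ v_s = v · |1 − f/f'|.
v_s = 343 × |1 − 56.7/57.437| = 343 × 0.01283 ≈ 4.4 m/s.

4.4 m/s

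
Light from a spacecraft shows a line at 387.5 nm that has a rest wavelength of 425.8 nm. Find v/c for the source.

0.094c

λ'/λ₀ = 0.9101 < 1 (blueshift), so the source is approaching.
λ'/λ₀ = √((1 − β)/(1 + β)) for an approaching source ⇒ β = (1 − r²)/(1 + r²) with r = λ'/λ₀.
β = (1 − 0.8282)/(1 + 0.8282) ≈ 0.094.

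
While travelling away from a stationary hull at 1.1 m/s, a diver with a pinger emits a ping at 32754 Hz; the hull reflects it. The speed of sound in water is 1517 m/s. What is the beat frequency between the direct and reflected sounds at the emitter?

47.5 Hz

The hull receives the sound from a moving source: f₁ = f₀ · v/(v + v_e) = 32754 × 1517/1518.1 ≈ 32730.3 Hz.
On the return leg the diver with a pinger is a moving observer: f₂ = f₁ · (v − v_e)/v = 32730.3 × 1515.9/1517 ≈ 32706.5 Hz.
Beat against the emitted tone: |f₂ − f₀| = 2v_e·f₀/(v + v_e) = 2 × 1.1 × 32754/1518.1 ≈ 47.5 Hz.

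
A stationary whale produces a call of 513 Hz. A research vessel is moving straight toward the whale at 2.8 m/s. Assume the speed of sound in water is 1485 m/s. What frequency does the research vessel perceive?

514 Hz

Moving observer, stationary source: f' = f · (v + v_o)/v.
f' = 513 × (1485 + 2.8)/1485 = 513 × 1487.8/1485 ≈ 514 Hz.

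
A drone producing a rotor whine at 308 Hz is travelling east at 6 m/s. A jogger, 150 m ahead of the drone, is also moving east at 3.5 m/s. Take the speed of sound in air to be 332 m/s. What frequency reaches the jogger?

310 Hz

The jogger is ahead, so the drone is moving toward it while the jogger is moving away from the drone.
With source approaching and observer receding, f' = f · (v − v_o)/(v − v_s).
f' = 308 × (332 − 3.5)/(332 − 6) = 308 × 328.5/326 ≈ 310 Hz.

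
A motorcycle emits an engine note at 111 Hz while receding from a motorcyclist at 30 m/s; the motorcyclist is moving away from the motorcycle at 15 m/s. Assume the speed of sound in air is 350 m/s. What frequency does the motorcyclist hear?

Both move, so f' = f · (v − v_o)/(v + v_s).
f' = 111 × (350 − 15)/(350 + 30) = 111 × 335/380 ≈ 98 Hz.

98 Hz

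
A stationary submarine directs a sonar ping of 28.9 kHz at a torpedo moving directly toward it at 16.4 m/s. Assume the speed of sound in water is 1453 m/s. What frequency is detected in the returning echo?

At the torpedo (a moving observer), f₁ = f₀ · (v + u)/v = 28.9 × 1469.4/1453 ≈ 29.2 kHz.
On reflection it acts as a source moving toward the stationary detector: f₂ = f₁ · v/(v − u) = 29.2 × 1453/1436.6 ≈ 29.6 kHz.
Equivalently f₂ = f₀ · (v + u)/(v − u).

29.6 kHz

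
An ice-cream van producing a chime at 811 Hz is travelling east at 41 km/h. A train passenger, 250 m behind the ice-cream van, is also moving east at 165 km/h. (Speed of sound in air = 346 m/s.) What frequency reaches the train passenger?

41 km/h = 11.39 m/s; 165 km/h = 45.83 m/s.
The train passenger is behind, so the ice-cream van is moving away from it while the train passenger is moving toward the ice-cream van.
Both move, so f' = f · (v + v_o)/(v + v_s).
f' = 811 × (346 + 45.83)/(346 + 11.39) = 811 × 391.83/357.39 ≈ 889 Hz.

889 Hz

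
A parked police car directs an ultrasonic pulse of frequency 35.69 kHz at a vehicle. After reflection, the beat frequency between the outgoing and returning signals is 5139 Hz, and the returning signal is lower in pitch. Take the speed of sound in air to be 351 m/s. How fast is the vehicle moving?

27 m/s

Double Doppler shift off a moving reflector: f₂ = f₀ · (v + u)/(v − u) (u > 0 toward emitter).
Returning signal is lower, so f₂ = f₀ − Δf = 35690 − 5139 = 30551 Hz.
Rearranging, u = v · (f₂ − f₀)/(f₂ + f₀) = 351 × -5139/66241 ≈ -27 m/s.
So the vehicle is moving at 27 m/s away from the emitter.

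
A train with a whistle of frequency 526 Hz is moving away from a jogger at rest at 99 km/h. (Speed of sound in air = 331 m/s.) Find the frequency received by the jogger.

486 Hz

99 km/h = 27.5 m/s.
Only the source moves, away from the listener, so f' = f · v/(v + v_s).
f' = 526 × 331/(331 + 27.5) = 526 × 331/358.5 ≈ 486 Hz.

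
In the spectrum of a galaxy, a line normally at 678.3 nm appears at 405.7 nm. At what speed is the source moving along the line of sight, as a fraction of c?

λ'/λ₀ = 0.5981 < 1 (blueshift), so the source is approaching.
λ'/λ₀ = √((1 − β)/(1 + β)) for an approaching source ⇒ β = (1 − r²)/(1 + r²) with r = λ'/λ₀.
β = (1 − 0.3577)/(1 + 0.3577) ≈ 0.473.

0.473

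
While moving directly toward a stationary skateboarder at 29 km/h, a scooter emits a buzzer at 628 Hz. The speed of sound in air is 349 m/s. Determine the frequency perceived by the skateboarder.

29 km/h = 8.056 m/s.
With the source moving toward a stationary observer, f' = f · v/(v − v_s).
f' = 628 × 349/(349 − 8.056) = 628 × 349/340.9 ≈ 643 Hz.

643 Hz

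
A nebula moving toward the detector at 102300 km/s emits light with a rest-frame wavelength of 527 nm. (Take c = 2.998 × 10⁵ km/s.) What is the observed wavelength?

369.3 nm

β = v/c = 102300/299800 = 0.3412.
Relativistic Doppler for wavelength: λ' = λ₀ · √((1 − β)/(1 + β)).
λ' = 527 × √(0.6588/1.3412) = 527 × 0.70084 ≈ 369.3 nm.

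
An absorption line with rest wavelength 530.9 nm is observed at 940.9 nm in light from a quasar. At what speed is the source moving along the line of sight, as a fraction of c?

0.517

λ'/λ₀ = 1.7723 > 1 (redshift), so the source is receding.
λ'/λ₀ = √((1 + β)/(1 − β)) for a receding source ⇒ β = (r² − 1)/(r² + 1) with r = λ'/λ₀.
β = (3.1410 − 1)/(3.1410 + 1) ≈ 0.517.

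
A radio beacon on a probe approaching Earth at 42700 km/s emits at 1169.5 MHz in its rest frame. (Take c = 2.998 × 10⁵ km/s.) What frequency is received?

β = v/c = 42700/299800 = 0.1424.
Relativistic Doppler for frequency: f' = f₀ · √((1 + β)/(1 − β)).
f' = 1169.5 × √(1.1424/0.8576) = 1169.5 × 1.15420 ≈ 1349.8 MHz.

1349.8 MHz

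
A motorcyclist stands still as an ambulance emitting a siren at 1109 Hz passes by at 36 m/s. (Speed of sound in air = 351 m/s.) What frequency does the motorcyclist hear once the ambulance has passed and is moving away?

Receding: f₂ = f · v/(v + v_s) = 1109 × 351/387 ≈ 1006 Hz.

1006 Hz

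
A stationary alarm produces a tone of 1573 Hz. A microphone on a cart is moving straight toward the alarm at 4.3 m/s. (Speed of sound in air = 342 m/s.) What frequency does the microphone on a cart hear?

Moving observer, stationary source: f' = f · (v + v_o)/v.
f' = 1573 × (342 + 4.3)/342 = 1573 × 346.3/342 ≈ 1593 Hz.

1593 Hz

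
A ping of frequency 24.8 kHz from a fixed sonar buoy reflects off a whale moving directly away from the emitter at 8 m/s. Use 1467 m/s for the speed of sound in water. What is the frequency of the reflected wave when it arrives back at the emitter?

24.5 kHz

The whale first receives the wave as a moving observer: f₁ = f₀ · (v − u)/v = 24.8 × (1467 − 8)/1467 ≈ 24.7 kHz.
The reflection then acts as a moving source: f₂ = f₁ · v/(v + u) ≈ 24.5 kHz.
Equivalently f₂ = f₀ · (v − u)/(v + u).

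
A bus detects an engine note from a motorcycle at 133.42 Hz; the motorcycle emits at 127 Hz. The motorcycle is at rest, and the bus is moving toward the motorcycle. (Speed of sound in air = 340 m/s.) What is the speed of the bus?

17.2 m/s

f' = f · (v + v_o)/v ⇒ v_o = v · |f'/f − 1|.
v_o = 340 × |133.42/127 − 1| = 340 × 0.05055 ≈ 17.2 m/s.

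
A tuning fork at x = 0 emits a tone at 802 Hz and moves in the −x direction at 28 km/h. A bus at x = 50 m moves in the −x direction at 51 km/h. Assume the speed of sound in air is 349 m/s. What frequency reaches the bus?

28 km/h = 7.778 m/s; 51 km/h = 14.17 m/s.
The observer lies on the +x side, so the source is heading away from the observer and the observer is heading toward the source.
General Doppler shift: f' = f · (v + v_o)/(v + v_s).
f' = 802 × (349 + 14.17)/(349 + 7.778) = 802 × 363.17/356.78 ≈ 816 Hz.

816 Hz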